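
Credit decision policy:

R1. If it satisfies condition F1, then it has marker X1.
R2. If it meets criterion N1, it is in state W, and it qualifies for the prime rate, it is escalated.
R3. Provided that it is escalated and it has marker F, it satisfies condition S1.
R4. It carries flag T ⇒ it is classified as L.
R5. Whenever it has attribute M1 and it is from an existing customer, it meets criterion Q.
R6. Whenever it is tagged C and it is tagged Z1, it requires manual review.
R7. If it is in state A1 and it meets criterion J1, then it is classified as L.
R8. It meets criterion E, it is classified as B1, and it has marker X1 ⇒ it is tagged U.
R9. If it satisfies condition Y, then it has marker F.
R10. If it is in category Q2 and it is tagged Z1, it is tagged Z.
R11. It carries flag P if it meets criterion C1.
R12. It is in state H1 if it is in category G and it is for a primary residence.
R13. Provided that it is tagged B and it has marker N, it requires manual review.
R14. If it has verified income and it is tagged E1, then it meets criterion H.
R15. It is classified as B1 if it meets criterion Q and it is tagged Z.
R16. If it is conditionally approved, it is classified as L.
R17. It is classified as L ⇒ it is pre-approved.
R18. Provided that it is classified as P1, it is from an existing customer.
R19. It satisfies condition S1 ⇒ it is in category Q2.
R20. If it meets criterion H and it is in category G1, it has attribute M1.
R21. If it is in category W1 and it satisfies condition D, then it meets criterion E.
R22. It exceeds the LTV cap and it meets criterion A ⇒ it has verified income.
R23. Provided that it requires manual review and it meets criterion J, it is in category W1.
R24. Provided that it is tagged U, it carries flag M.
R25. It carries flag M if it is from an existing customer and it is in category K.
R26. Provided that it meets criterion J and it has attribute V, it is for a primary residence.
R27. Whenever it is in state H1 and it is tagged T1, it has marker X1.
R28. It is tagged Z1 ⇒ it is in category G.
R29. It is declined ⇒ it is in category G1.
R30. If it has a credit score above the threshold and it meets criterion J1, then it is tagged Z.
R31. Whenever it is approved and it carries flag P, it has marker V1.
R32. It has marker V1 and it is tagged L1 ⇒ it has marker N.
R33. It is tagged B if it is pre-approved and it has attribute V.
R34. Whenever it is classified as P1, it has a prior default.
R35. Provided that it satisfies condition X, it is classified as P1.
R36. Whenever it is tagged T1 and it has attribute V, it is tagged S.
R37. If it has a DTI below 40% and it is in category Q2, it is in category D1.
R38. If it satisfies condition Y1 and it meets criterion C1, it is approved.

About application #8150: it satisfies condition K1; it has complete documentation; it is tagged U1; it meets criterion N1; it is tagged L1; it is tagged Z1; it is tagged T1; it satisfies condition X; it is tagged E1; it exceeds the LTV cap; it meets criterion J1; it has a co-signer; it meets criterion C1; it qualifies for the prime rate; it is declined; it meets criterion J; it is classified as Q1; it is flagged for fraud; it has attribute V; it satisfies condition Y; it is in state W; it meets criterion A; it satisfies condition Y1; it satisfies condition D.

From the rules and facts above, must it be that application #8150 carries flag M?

No

Forward chaining from the given facts derives: is escalated, has marker F, carries flag P, has verified income, is for a primary residence, is in category G, is in category G1, is classified as P1, is tagged S, is approved, satisfies condition S1, is in state H1, meets criterion H, is from an existing customer, is in category Q2, has attribute M1, has marker X1, has marker V1, has marker N, has a prior default, meets criterion Q, is tagged Z, is classified as B1.
Rules concluding "it carries flag M": R24 needs "it is tagged U"; R25 needs "it is in category K" — none of these are established.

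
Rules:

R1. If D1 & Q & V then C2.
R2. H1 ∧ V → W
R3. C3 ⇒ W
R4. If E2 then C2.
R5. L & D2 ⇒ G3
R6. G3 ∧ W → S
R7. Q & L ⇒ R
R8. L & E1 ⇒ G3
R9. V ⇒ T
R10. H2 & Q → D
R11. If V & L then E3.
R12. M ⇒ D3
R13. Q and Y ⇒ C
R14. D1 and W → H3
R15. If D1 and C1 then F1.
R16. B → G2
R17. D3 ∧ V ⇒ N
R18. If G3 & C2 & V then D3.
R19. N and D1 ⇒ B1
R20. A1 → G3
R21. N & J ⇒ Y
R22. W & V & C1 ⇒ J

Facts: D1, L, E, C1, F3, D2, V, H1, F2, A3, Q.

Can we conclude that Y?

C2  (by R1: D1, Q, V)
W  (by R2: H1, V)
G3  (by R5: L, D2)
D3  (by R18: G3, C2, V)
J  (by R22: W, V, C1)
N  (by R17: D3, V)
Y  (by R21: N, J)

Yes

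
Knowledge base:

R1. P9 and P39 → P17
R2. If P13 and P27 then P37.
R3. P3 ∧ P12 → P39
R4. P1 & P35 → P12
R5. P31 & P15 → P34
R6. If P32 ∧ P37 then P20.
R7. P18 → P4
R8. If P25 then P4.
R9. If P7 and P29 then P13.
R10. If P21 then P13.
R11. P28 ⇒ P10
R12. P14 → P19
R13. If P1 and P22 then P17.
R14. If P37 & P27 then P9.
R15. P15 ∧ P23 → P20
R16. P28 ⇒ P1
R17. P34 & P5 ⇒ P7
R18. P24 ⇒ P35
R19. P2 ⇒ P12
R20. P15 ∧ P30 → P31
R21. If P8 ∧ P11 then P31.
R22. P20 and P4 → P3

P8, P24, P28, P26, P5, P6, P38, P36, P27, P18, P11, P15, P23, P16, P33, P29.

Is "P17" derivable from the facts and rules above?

P4  (by R7: P18)
P20  (by R15: P15, P23)
P1  (by R16: P28)
P35  (by R18: P24)
P31  (by R21: P8, P11)
P3  (by R22: P20, P4)
P12  (by R4: P1, P35)
P34  (by R5: P31, P15)
P7  (by R17: P34, P5)
P39  (by R3: P3, P12)
P13  (by R9: P7, P29)
P37  (by R2: P13, P27)
P9  (by R14: P37, P27)
P17  (by R1: P9, P39)

Yes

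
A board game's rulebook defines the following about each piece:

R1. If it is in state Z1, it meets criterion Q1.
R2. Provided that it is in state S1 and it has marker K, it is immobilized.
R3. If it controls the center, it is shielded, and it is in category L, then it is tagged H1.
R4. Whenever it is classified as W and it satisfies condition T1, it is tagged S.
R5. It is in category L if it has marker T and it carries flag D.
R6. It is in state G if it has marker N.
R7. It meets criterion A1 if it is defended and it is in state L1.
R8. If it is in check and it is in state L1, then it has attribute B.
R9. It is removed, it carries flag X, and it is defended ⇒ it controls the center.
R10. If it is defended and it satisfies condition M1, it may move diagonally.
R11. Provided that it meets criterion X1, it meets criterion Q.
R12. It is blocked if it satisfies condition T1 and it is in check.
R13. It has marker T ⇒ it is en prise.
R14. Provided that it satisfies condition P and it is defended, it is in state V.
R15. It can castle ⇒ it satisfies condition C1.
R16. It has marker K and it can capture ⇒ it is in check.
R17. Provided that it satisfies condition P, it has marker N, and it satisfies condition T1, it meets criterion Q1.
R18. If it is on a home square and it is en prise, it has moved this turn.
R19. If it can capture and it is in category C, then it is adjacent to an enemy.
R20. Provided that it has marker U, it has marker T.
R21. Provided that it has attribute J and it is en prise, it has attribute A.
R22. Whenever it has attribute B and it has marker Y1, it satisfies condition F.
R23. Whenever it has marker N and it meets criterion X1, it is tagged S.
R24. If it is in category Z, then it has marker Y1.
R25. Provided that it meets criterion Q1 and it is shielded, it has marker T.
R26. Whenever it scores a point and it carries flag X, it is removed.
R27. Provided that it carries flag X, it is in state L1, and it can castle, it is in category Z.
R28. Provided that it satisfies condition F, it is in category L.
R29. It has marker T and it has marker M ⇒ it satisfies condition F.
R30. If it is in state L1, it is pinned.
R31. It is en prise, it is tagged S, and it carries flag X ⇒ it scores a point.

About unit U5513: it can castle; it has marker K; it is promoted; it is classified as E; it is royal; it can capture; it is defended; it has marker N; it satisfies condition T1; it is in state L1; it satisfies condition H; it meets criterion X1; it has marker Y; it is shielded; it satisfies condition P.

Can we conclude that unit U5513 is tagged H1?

No

Forward chaining from the given facts derives: is in state G, meets criterion A1, meets criterion Q, is in state V, satisfies condition C1, is in check, meets criterion Q1, is tagged S, has marker T, is pinned, has attribute B, is blocked, is en prise.
The only rule concluding "it is tagged H1" is R3, which needs "it controls the center"; that is never established.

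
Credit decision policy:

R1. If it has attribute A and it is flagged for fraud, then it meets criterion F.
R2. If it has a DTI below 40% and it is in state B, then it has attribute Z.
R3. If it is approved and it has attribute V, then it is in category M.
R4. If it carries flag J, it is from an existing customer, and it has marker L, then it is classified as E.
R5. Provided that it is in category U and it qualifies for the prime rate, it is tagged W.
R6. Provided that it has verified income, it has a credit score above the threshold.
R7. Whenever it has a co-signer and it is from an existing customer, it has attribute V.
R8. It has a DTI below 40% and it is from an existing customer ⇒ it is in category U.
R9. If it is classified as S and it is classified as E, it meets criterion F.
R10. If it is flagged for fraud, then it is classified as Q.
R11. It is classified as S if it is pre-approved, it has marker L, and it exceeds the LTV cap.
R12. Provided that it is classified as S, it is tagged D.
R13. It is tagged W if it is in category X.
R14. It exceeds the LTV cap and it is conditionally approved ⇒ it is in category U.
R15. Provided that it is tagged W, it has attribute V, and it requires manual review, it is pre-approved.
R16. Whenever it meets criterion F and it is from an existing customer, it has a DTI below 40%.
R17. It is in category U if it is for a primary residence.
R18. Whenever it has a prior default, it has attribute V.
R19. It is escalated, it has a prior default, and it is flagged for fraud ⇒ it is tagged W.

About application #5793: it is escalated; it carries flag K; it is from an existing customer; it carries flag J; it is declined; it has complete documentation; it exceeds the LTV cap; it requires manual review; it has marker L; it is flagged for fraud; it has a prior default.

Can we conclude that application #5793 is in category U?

By R4 (it carries flag J, it is from an existing customer, it has marker L): it is classified as E.
By R18 (it has a prior default): it has attribute V.
By R19 (it is escalated, it has a prior default, it is flagged for fraud): it is tagged W.
By R15 (it is tagged W, it has attribute V, it requires manual review): it is pre-approved.
By R11 (it is pre-approved, it has marker L, it exceeds the LTV cap): it is classified as S.
By R9 (it is classified as S, it is classified as E): it meets criterion F.
By R16 (it meets criterion F, it is from an existing customer): it has a DTI below 40%.
By R8 (it has a DTI below 40%, it is from an existing customer): it is in category U.

Yes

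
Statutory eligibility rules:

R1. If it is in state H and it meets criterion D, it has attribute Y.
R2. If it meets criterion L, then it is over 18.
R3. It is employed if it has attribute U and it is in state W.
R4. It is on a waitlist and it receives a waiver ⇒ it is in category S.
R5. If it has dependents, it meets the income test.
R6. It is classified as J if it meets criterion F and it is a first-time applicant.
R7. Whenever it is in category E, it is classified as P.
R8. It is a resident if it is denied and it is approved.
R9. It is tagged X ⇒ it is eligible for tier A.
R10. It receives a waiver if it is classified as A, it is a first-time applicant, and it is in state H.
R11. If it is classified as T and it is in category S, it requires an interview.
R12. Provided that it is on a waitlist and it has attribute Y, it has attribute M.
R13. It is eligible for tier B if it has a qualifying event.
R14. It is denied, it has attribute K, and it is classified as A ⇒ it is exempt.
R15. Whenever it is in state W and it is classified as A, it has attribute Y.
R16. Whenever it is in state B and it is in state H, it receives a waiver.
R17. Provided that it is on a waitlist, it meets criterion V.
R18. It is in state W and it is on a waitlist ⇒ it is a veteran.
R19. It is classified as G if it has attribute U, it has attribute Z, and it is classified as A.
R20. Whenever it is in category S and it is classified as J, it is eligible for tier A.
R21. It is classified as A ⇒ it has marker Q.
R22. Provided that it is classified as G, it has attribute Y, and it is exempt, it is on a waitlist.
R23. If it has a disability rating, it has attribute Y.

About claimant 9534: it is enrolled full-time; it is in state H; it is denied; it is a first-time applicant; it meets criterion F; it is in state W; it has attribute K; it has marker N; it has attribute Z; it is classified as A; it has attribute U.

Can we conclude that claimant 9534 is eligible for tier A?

Yes

By R6 (it meets criterion F, it is a first-time applicant): it is classified as J.
By R10 (it is classified as A, it is a first-time applicant, it is in state H): it receives a waiver.
By R14 (it is denied, it has attribute K, it is classified as A): it is exempt.
By R15 (it is in state W, it is classified as A): it has attribute Y.
By R19 (it has attribute U, it has attribute Z, it is classified as A): it is classified as G.
By R22 (it is classified as G, it has attribute Y, it is exempt): it is on a waitlist.
By R4 (it is on a waitlist, it receives a waiver): it is in category S.
By R20 (it is in category S, it is classified as J): it is eligible for tier A.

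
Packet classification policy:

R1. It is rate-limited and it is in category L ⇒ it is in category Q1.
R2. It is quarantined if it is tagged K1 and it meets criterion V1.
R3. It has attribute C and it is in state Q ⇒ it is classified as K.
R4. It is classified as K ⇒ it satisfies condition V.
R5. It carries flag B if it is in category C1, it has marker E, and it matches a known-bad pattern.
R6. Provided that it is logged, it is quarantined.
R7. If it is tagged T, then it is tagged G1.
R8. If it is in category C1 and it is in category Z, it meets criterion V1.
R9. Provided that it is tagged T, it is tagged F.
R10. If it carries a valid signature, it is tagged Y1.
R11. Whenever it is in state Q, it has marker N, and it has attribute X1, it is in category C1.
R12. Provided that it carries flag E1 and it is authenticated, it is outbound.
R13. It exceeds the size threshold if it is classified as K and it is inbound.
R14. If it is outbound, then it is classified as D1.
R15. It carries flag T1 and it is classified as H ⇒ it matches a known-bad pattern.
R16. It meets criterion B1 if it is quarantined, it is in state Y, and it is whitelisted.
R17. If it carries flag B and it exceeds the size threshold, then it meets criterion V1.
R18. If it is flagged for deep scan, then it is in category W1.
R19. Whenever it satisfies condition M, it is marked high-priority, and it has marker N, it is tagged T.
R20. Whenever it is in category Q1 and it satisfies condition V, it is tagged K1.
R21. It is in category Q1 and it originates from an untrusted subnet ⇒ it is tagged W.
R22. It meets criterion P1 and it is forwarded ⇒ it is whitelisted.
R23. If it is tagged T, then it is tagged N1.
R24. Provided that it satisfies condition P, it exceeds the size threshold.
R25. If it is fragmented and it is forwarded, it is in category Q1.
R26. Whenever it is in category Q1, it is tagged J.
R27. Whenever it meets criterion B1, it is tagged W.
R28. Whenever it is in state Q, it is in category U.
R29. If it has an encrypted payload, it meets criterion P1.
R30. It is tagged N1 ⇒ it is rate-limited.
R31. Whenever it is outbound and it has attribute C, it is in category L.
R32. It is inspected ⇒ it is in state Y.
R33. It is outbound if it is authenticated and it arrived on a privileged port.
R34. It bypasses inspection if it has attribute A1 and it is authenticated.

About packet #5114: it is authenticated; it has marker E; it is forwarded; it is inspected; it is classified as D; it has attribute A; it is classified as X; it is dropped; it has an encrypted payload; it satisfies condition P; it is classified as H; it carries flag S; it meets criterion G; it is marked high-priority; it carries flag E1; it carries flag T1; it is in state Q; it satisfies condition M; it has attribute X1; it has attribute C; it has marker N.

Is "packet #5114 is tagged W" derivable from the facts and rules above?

By R3 (it has attribute C, it is in state Q): it is classified as K.
By R4 (it is classified as K): it satisfies condition V.
By R11 (it is in state Q, it has marker N, it has attribute X1): it is in category C1.
By R12 (it carries flag E1, it is authenticated): it is outbound.
By R15 (it carries flag T1, it is classified as H): it matches a known-bad pattern.
By R19 (it satisfies condition M, it is marked high-priority, it has marker N): it is tagged T.
By R23 (it is tagged T): it is tagged N1.
By R24 (it satisfies condition P): it exceeds the size threshold.
By R29 (it has an encrypted payload): it meets criterion P1.
By R30 (it is tagged N1): it is rate-limited.
By R31 (it is outbound, it has attribute C): it is in category L.
By R32 (it is inspected): it is in state Y.
By R1 (it is rate-limited, it is in category L): it is in category Q1.
By R5 (it is in category C1, it has marker E, it matches a known-bad pattern): it carries flag B.
By R17 (it carries flag B, it exceeds the size threshold): it meets criterion V1.
By R20 (it is in category Q1, it satisfies condition V): it is tagged K1.
By R22 (it meets criterion P1, it is forwarded): it is whitelisted.
By R2 (it is tagged K1, it meets criterion V1): it is quarantined.
By R16 (it is quarantined, it is in state Y, it is whitelisted): it meets criterion B1.
By R27 (it meets criterion B1): it is tagged W.

Yes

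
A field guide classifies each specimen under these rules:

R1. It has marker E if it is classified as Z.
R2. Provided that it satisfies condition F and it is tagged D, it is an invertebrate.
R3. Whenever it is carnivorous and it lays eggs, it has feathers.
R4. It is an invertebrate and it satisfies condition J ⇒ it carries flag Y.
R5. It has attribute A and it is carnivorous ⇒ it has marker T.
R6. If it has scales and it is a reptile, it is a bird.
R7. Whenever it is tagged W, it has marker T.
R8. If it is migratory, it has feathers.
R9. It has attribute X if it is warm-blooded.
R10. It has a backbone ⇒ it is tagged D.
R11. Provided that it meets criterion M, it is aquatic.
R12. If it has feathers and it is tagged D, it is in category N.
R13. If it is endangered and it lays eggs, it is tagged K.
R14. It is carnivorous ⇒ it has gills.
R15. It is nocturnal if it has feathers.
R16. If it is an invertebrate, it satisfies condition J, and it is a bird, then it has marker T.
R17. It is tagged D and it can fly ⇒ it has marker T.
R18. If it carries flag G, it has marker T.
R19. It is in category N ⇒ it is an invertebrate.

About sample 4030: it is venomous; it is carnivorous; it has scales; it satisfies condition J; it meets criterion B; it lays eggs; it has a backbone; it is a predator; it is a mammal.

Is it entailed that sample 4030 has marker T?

Forward chaining from the given facts derives: has feathers, is tagged D, is in category N, has gills, is nocturnal, is an invertebrate, carries flag Y.
Rules concluding "it has marker T": R5 needs "it has attribute A"; R7 needs "it is tagged W"; R16 needs "it is a bird"; R17 needs "it can fly"; R18 needs "it carries flag G" — none of these are established.

No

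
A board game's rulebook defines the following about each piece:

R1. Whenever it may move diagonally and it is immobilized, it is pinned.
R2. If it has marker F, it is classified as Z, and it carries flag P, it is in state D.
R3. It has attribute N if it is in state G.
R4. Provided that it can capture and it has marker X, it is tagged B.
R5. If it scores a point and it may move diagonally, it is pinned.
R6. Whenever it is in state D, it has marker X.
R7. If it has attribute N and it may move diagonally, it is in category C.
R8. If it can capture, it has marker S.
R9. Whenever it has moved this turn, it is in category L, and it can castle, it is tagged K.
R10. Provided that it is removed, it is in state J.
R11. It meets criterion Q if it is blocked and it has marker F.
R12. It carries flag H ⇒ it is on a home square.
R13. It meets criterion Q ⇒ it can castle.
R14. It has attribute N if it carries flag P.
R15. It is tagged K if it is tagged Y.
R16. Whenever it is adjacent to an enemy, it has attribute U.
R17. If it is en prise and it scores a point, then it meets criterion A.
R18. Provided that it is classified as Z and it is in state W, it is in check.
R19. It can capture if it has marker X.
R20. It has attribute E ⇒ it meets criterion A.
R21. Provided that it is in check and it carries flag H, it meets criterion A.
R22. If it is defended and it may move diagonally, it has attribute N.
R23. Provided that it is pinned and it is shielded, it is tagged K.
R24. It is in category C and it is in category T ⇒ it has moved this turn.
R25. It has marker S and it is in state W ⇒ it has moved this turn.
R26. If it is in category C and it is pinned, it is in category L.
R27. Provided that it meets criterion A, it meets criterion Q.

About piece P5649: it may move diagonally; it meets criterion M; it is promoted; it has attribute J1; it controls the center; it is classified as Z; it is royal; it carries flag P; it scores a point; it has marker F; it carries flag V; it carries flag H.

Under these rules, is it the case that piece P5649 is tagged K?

No

Forward chaining from the given facts derives: is in state D, is pinned, has marker X, is on a home square, has attribute N, can capture, is tagged B, is in category C, has marker S, is in category L.
Rules concluding "it is tagged K": R9 needs "it has moved this turn"; R15 needs "it is tagged Y"; R23 needs "it is shielded" — none of these are established.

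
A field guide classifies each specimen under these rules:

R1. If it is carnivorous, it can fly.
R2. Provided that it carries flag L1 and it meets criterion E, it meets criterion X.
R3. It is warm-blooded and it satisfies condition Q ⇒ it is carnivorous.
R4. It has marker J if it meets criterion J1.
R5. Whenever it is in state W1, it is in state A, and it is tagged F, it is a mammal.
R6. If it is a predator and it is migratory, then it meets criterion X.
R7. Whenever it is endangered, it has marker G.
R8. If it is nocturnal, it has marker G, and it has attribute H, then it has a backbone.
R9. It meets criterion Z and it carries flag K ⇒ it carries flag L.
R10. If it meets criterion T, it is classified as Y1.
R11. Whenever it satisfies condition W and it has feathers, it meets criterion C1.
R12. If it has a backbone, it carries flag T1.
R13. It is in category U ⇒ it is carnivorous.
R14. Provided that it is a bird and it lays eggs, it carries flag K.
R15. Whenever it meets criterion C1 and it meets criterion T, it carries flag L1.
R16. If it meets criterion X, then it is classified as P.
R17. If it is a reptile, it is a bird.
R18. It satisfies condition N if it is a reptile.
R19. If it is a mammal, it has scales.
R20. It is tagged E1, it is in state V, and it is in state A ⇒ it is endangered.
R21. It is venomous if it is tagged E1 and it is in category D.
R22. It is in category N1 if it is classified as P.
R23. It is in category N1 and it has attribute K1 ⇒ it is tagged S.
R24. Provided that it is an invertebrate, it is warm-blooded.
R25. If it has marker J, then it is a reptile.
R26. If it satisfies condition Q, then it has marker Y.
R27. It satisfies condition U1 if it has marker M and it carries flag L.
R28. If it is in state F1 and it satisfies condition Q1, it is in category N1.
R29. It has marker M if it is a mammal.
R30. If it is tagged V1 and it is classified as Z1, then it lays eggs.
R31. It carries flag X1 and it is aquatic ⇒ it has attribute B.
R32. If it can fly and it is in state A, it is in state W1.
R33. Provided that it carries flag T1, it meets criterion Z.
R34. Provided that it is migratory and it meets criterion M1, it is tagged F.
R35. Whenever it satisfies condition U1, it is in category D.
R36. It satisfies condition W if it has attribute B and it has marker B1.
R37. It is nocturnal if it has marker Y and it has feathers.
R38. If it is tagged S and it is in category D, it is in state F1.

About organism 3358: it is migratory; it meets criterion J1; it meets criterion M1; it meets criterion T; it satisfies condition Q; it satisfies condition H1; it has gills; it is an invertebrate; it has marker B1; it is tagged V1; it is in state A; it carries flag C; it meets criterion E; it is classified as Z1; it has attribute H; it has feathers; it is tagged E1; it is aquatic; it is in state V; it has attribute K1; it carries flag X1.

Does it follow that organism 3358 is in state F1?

Yes

By R4 (it meets criterion J1): it has marker J.
By R20 (it is tagged E1, it is in state V, it is in state A): it is endangered.
By R24 (it is an invertebrate): it is warm-blooded.
By R25 (it has marker J): it is a reptile.
By R26 (it satisfies condition Q): it has marker Y.
By R30 (it is tagged V1, it is classified as Z1): it lays eggs.
By R31 (it carries flag X1, it is aquatic): it has attribute B.
By R34 (it is migratory, it meets criterion M1): it is tagged F.
By R36 (it has attribute B, it has marker B1): it satisfies condition W.
By R37 (it has marker Y, it has feathers): it is nocturnal.
By R3 (it is warm-blooded, it satisfies condition Q): it is carnivorous.
By R7 (it is endangered): it has marker G.
By R8 (it is nocturnal, it has marker G, it has attribute H): it has a backbone.
By R11 (it satisfies condition W, it has feathers): it meets criterion C1.
By R12 (it has a backbone): it carries flag T1.
By R15 (it meets criterion C1, it meets criterion T): it carries flag L1.
By R17 (it is a reptile): it is a bird.
By R33 (it carries flag T1): it meets criterion Z.
By R1 (it is carnivorous): it can fly.
By R2 (it carries flag L1, it meets criterion E): it meets criterion X.
By R14 (it is a bird, it lays eggs): it carries flag K.
By R16 (it meets criterion X): it is classified as P.
By R22 (it is classified as P): it is in category N1.
By R23 (it is in category N1, it has attribute K1): it is tagged S.
By R32 (it can fly, it is in state A): it is in state W1.
By R5 (it is in state W1, it is in state A, it is tagged F): it is a mammal.
By R9 (it meets criterion Z, it carries flag K): it carries flag L.
By R29 (it is a mammal): it has marker M.
By R27 (it has marker M, it carries flag L): it satisfies condition U1.
By R35 (it satisfies condition U1): it is in category D.
By R38 (it is tagged S, it is in category D): it is in state F1.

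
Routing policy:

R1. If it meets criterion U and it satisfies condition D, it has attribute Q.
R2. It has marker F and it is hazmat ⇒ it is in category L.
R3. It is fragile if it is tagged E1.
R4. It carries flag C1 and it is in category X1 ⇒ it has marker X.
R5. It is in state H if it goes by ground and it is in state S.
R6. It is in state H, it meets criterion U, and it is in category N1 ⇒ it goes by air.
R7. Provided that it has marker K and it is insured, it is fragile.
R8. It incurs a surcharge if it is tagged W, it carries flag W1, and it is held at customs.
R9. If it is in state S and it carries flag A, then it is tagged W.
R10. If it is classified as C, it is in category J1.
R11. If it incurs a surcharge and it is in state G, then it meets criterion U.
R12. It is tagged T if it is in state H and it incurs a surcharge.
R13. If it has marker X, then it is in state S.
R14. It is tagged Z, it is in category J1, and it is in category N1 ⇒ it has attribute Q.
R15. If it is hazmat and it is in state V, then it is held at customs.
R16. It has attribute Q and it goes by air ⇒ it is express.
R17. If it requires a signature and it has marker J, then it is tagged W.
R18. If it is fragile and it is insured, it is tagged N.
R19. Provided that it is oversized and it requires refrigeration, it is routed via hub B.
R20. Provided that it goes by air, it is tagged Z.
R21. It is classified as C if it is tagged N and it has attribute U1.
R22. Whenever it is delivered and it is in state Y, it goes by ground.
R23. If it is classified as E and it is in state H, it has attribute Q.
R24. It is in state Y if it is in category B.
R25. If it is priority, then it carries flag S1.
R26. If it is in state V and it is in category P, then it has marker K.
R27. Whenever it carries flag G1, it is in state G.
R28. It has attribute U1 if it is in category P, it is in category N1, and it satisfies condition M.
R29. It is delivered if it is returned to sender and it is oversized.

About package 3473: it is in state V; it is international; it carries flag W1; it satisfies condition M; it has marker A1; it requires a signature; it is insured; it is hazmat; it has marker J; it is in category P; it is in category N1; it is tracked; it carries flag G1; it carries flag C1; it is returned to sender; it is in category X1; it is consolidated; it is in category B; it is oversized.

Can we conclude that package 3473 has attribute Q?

Yes

By R4 (it carries flag C1, it is in category X1): it has marker X.
By R13 (it has marker X): it is in state S.
By R15 (it is hazmat, it is in state V): it is held at customs.
By R17 (it requires a signature, it has marker J): it is tagged W.
By R24 (it is in category B): it is in state Y.
By R26 (it is in state V, it is in category P): it has marker K.
By R27 (it carries flag G1): it is in state G.
By R28 (it is in category P, it is in category N1, it satisfies condition M): it has attribute U1.
By R29 (it is returned to sender, it is oversized): it is delivered.
By R7 (it has marker K, it is insured): it is fragile.
By R8 (it is tagged W, it carries flag W1, it is held at customs): it incurs a surcharge.
By R11 (it incurs a surcharge, it is in state G): it meets criterion U.
By R18 (it is fragile, it is insured): it is tagged N.
By R21 (it is tagged N, it has attribute U1): it is classified as C.
By R22 (it is delivered, it is in state Y): it goes by ground.
By R5 (it goes by ground, it is in state S): it is in state H.
By R6 (it is in state H, it meets criterion U, it is in category N1): it goes by air.
By R10 (it is classified as C): it is in category J1.
By R20 (it goes by air): it is tagged Z.
By R14 (it is tagged Z, it is in category J1, it is in category N1): it has attribute Q.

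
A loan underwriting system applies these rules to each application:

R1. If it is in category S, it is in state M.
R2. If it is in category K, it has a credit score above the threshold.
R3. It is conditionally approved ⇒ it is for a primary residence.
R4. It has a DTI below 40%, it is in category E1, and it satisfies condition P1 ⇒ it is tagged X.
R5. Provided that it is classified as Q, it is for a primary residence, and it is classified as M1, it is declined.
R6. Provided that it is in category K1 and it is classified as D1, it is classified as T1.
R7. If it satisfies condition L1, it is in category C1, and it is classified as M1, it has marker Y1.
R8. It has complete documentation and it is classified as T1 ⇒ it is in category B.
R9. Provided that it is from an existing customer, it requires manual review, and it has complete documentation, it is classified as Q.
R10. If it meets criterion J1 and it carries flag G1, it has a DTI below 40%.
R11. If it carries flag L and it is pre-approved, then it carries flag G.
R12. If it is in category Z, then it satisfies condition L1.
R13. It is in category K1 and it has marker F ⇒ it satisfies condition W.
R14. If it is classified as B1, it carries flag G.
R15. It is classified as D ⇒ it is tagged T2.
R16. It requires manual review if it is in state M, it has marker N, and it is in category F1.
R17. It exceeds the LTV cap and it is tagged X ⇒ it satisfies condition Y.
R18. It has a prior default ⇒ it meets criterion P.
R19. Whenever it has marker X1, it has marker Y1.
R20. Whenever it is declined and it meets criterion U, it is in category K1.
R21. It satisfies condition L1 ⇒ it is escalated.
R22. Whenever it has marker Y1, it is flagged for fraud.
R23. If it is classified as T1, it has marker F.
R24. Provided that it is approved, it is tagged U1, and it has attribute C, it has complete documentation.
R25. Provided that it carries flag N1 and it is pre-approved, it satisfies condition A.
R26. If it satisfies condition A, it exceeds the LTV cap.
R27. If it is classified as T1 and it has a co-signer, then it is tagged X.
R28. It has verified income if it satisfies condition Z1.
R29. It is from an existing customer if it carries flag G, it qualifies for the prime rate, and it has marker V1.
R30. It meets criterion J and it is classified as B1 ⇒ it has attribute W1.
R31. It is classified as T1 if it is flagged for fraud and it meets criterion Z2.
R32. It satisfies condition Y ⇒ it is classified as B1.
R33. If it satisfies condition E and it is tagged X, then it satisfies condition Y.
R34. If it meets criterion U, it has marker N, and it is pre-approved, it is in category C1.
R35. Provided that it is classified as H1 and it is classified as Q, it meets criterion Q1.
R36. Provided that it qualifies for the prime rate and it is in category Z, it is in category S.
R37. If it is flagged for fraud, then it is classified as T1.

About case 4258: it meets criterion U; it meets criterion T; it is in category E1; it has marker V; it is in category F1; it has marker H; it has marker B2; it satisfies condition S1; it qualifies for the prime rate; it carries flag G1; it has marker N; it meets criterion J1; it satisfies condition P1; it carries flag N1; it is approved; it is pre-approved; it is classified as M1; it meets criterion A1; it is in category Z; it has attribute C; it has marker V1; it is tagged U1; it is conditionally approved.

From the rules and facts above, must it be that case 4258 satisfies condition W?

By R3 (it is conditionally approved): it is for a primary residence.
By R10 (it meets criterion J1, it carries flag G1): it has a DTI below 40%.
By R12 (it is in category Z): it satisfies condition L1.
By R24 (it is approved, it is tagged U1, it has attribute C): it has complete documentation.
By R25 (it carries flag N1, it is pre-approved): it satisfies condition A.
By R26 (it satisfies condition A): it exceeds the LTV cap.
By R34 (it meets criterion U, it has marker N, it is pre-approved): it is in category C1.
By R36 (it qualifies for the prime rate, it is in category Z): it is in category S.
By R1 (it is in category S): it is in state M.
By R4 (it has a DTI below 40%, it is in category E1, it satisfies condition P1): it is tagged X.
By R7 (it satisfies condition L1, it is in category C1, it is classified as M1): it has marker Y1.
By R16 (it is in state M, it has marker N, it is in category F1): it requires manual review.
By R17 (it exceeds the LTV cap, it is tagged X): it satisfies condition Y.
By R22 (it has marker Y1): it is flagged for fraud.
By R32 (it satisfies condition Y): it is classified as B1.
By R37 (it is flagged for fraud): it is classified as T1.
By R14 (it is classified as B1): it carries flag G.
By R23 (it is classified as T1): it has marker F.
By R29 (it carries flag G, it qualifies for the prime rate, it has marker V1): it is from an existing customer.
By R9 (it is from an existing customer, it requires manual review, it has complete documentation): it is classified as Q.
By R5 (it is classified as Q, it is for a primary residence, it is classified as M1): it is declined.
By R20 (it is declined, it meets criterion U): it is in category K1.
By R13 (it is in category K1, it has marker F): it satisfies condition W.

Yes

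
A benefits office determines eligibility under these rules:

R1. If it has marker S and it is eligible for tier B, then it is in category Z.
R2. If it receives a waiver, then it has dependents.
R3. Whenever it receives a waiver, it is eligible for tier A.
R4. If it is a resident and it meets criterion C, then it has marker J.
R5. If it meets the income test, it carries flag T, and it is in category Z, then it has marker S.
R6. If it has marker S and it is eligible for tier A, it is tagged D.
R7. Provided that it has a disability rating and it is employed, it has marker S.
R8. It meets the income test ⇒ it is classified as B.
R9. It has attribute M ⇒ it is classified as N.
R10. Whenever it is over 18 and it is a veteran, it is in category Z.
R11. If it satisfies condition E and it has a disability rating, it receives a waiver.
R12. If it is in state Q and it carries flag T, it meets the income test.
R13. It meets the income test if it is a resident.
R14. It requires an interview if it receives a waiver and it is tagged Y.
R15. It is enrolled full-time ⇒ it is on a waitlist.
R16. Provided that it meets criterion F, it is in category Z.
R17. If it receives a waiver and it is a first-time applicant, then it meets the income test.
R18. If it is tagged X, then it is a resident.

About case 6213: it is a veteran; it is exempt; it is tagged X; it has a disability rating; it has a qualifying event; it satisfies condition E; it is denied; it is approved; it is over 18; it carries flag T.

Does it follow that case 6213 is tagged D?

By R10 (it is over 18, it is a veteran): it is in category Z.
By R11 (it satisfies condition E, it has a disability rating): it receives a waiver.
By R18 (it is tagged X): it is a resident.
By R3 (it receives a waiver): it is eligible for tier A.
By R13 (it is a resident): it meets the income test.
By R5 (it meets the income test, it carries flag T, it is in category Z): it has marker S.
By R6 (it has marker S, it is eligible for tier A): it is tagged D.

Yes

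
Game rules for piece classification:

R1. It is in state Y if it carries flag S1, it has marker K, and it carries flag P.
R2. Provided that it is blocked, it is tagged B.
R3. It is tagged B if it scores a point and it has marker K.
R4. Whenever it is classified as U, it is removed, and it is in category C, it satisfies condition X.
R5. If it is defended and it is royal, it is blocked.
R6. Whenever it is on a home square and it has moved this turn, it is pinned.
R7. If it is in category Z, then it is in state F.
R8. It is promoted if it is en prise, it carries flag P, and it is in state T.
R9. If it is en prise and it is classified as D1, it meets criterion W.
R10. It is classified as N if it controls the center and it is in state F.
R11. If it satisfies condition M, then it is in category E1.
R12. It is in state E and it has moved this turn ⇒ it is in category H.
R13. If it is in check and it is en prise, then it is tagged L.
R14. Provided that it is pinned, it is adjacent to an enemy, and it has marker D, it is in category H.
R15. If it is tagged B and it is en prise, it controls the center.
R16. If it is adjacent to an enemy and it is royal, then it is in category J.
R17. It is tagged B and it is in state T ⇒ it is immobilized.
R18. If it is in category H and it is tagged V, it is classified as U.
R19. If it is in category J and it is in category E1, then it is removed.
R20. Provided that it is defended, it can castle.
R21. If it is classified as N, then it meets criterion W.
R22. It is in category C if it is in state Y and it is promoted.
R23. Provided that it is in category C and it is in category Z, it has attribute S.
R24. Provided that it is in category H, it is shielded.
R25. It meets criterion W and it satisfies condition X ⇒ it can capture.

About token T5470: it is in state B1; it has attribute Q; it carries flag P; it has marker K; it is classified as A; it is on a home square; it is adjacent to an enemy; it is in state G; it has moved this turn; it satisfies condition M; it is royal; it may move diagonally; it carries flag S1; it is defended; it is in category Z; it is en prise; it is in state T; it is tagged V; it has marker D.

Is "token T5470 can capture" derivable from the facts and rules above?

Yes

By R1 (it carries flag S1, it has marker K, it carries flag P): it is in state Y.
By R5 (it is defended, it is royal): it is blocked.
By R6 (it is on a home square, it has moved this turn): it is pinned.
By R7 (it is in category Z): it is in state F.
By R8 (it is en prise, it carries flag P, it is in state T): it is promoted.
By R11 (it satisfies condition M): it is in category E1.
By R14 (it is pinned, it is adjacent to an enemy, it has marker D): it is in category H.
By R16 (it is adjacent to an enemy, it is royal): it is in category J.
By R18 (it is in category H, it is tagged V): it is classified as U.
By R19 (it is in category J, it is in category E1): it is removed.
By R22 (it is in state Y, it is promoted): it is in category C.
By R2 (it is blocked): it is tagged B.
By R4 (it is classified as U, it is removed, it is in category C): it satisfies condition X.
By R15 (it is tagged B, it is en prise): it controls the center.
By R10 (it controls the center, it is in state F): it is classified as N.
By R21 (it is classified as N): it meets criterion W.
By R25 (it meets criterion W, it satisfies condition X): it can capture.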